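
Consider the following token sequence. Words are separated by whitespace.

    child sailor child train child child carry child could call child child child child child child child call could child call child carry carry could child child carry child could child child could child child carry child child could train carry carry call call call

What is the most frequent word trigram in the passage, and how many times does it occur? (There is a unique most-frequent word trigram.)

"child child child", 5 times

Trigram frequencies (highest first):
  child child child: 5
  child child carry: 3
  child carry child: 3
  could child child: 3
  carry child could: 2
  child could child: 2
  … (24 more, each ≤ 2)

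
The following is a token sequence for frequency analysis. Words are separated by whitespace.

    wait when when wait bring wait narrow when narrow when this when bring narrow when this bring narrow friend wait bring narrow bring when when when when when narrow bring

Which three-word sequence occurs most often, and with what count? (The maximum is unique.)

Trigram frequencies (highest first):
  when when when: 3
  narrow when this: 2
  wait when when: 1
  when when wait: 1
  when wait bring: 1
  wait bring wait: 1
  … (19 more, each ≤ 1)

"when when when", 3 times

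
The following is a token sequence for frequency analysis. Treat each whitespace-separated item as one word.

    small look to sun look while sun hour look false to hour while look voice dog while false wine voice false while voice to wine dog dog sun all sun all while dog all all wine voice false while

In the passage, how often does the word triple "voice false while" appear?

2

Scanning the 37 overlapping trigram windows for "voice false while":
  position 20–22: voice false while
  position 37–39: voice false while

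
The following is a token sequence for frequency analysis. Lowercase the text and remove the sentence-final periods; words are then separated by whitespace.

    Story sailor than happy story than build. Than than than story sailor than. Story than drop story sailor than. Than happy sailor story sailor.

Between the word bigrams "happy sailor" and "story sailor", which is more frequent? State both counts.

"story sailor" (4 vs 1)

"happy sailor": 1 occurrence
"story sailor": 4 occurrences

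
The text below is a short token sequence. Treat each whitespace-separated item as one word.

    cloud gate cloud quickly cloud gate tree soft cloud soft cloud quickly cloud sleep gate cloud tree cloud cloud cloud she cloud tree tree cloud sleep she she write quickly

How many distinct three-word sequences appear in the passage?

27

30 tokens → 28 trigram windows in total.
Repeated trigrams (each contributes count−1 duplicates):
  cloud quickly cloud: 2
1 duplicate windows → 28 − 1 = 27 distinct.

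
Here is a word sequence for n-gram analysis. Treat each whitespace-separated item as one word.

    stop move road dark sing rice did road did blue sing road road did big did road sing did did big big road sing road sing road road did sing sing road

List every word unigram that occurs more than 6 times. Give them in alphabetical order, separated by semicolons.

did; road; sing

Unigram counts meeting the condition (more than 6 times):
  did: 7
  road: 10
  sing: 7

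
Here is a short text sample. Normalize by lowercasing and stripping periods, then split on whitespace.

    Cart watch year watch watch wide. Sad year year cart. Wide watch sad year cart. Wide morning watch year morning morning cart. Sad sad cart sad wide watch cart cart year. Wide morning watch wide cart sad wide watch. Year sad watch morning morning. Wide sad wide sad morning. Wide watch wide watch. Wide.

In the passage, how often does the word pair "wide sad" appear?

3

Scanning the 53 overlapping bigram windows for "wide sad":
  position 6–7: wide sad
  position 45–46: wide sad
  position 47–48: wide sad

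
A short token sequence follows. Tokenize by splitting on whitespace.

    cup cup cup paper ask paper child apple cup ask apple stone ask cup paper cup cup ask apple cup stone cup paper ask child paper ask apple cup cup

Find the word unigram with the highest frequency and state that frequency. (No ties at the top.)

Unigram frequencies (highest first):
  cup: 11
  ask: 6
  paper: 5
  apple: 4
  child: 2
  stone: 2

"cup", 11 times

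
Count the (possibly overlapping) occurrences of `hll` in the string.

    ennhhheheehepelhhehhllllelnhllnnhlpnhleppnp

Sliding a length-3 window over the 43 characters (41 positions):
  position 20–22: hll
  position 28–30: hll

2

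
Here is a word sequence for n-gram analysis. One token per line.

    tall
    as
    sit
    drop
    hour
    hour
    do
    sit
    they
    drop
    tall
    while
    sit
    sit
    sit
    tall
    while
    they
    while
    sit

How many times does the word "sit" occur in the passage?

Scanning the 20 tokens for "sit":
  position 3: sit
  position 8: sit
  position 13: sit
  position 14: sit
  position 15: sit
  position 20: sit

6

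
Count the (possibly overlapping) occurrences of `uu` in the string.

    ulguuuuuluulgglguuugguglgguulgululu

8

Sliding a length-2 window over the 35 characters (34 positions):
  position 4–5: uu
  position 5–6: uu
  position 6–7: uu
  position 7–8: uu
  position 10–11: uu
  position 17–18: uu
  position 18–19: uu
  position 27–28: uu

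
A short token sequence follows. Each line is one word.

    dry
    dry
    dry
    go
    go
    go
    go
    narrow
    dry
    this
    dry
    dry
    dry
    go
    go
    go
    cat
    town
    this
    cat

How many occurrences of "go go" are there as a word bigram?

Scanning the 19 overlapping bigram windows for "go go":
  position 4–5: go go
  position 5–6: go go
  position 6–7: go go
  position 14–15: go go
  position 15–16: go go

5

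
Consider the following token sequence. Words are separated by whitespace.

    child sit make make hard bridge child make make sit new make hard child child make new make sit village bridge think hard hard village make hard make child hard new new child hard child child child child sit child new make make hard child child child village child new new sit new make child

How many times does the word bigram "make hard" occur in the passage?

4

Scanning the 54 overlapping bigram windows for "make hard":
  position 4–5: make hard
  position 12–13: make hard
  position 26–27: make hard
  position 43–44: make hard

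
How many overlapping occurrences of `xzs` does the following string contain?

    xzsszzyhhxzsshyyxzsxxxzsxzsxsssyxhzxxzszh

Sliding a length-3 window over the 41 characters (39 positions):
  position 1–3: xzs
  position 10–12: xzs
  position 17–19: xzs
  position 22–24: xzs
  position 25–27: xzs
  position 37–39: xzs

6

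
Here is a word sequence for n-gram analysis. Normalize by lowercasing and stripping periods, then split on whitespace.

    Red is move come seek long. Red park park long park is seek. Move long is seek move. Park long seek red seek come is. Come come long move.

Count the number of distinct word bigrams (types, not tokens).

25

29 tokens → 28 bigram windows in total.
Repeated bigrams (each contributes count−1 duplicates):
  is seek: 2
  park long: 2
  seek move: 2
3 duplicate windows → 28 − 3 = 25 distinct.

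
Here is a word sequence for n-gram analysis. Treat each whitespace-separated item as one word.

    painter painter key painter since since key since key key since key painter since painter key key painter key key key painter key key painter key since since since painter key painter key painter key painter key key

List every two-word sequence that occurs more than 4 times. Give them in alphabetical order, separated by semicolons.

Bigram counts meeting the condition (more than 4 times):
  key key: 6
  key painter: 8
  painter key: 9

key key; key painter; painter key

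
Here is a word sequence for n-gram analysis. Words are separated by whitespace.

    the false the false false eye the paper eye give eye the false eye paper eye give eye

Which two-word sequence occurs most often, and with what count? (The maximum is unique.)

"the false", 3 times

Bigram frequencies (highest first):
  the false: 3
  false eye: 2
  eye the: 2
  paper eye: 2
  eye give: 2
  give eye: 2
  … (4 more, each ≤ 1)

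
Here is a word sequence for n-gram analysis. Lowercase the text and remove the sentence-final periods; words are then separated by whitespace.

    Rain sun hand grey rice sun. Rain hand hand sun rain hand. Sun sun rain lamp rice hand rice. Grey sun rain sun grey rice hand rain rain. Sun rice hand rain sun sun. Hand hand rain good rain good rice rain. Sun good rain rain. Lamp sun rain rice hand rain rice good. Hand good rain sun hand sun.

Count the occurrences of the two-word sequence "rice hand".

4

Scanning the 59 overlapping bigram windows for "rice hand":
  position 17–18: rice hand
  position 25–26: rice hand
  position 30–31: rice hand
  position 50–51: rice hand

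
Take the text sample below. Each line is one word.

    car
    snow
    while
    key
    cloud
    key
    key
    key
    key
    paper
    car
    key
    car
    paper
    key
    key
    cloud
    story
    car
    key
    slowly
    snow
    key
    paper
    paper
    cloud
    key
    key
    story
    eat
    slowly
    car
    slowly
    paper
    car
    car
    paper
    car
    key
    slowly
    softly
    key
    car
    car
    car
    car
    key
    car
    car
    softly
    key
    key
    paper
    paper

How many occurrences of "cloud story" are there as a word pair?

Scanning the 53 overlapping bigram windows for "cloud story":
  position 17–18: cloud story

1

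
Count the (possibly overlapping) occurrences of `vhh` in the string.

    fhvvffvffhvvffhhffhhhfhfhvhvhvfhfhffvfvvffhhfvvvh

Sliding a length-3 window over the 49 characters (47 positions):
  (no match at any position)

0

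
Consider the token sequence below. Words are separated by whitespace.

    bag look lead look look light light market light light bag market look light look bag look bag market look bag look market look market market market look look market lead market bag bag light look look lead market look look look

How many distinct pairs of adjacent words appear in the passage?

42 tokens → 41 bigram windows in total.
Repeated bigrams (each contributes count−1 duplicates):
  look look: 5
  market look: 5
  bag look: 3
  look bag: 3
  look market: 3
  bag market: 2
  lead market: 2
  light light: 2
  … (4 more repeated)
21 duplicate windows → 41 − 21 = 20 distinct.

20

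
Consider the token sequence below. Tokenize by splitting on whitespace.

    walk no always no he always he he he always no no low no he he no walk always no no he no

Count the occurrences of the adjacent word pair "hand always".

Scanning the 22 overlapping bigram windows for "hand always":
  (none found)

0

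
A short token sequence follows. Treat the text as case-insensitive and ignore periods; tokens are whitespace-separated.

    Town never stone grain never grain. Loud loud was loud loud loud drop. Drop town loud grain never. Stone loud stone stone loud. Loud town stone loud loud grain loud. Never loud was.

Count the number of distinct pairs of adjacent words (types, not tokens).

21

33 tokens → 32 bigram windows in total.
Repeated bigrams (each contributes count−1 duplicates):
  loud loud: 5
  stone loud: 3
  grain loud: 2
  grain never: 2
  loud grain: 2
  loud was: 2
  never stone: 2
11 duplicate windows → 32 − 11 = 21 distinct.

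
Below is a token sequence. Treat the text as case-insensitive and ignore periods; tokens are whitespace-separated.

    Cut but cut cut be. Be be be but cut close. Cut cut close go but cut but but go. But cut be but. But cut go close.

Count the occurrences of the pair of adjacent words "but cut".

5

Scanning the 27 overlapping bigram windows for "but cut":
  position 2–3: but cut
  position 9–10: but cut
  position 16–17: but cut
  position 21–22: but cut
  position 25–26: but cut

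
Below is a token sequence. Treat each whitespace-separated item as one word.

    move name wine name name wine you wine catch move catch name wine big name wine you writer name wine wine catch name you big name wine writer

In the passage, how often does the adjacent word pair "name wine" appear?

Scanning the 27 overlapping bigram windows for "name wine":
  position 2–3: name wine
  position 5–6: name wine
  position 12–13: name wine
  position 15–16: name wine
  position 19–20: name wine
  position 26–27: name wine

6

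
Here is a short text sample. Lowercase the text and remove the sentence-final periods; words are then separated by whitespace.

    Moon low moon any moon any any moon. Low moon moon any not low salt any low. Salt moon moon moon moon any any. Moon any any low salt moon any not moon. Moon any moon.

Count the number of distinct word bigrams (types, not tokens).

13

36 tokens → 35 bigram windows in total.
Repeated bigrams (each contributes count−1 duplicates):
  moon any: 7
  moon moon: 5
  any moon: 4
  any any: 3
  low salt: 3
  any low: 2
  any not: 2
  low moon: 2
  … (2 more repeated)
22 duplicate windows → 35 − 22 = 13 distinct.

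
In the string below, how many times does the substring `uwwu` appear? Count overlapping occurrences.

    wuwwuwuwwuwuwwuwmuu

3

Sliding a length-4 window over the 19 characters (16 positions):
  position 2–5: uwwu
  position 7–10: uwwu
  position 12–15: uwwu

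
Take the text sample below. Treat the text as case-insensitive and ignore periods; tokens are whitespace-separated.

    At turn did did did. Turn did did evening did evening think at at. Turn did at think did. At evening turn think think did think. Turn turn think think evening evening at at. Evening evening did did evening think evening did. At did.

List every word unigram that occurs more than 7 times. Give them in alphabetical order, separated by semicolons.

Unigram counts meeting the condition (more than 7 times):
  at: 8
  did: 13
  evening: 9
  think: 8

at; did; evening; think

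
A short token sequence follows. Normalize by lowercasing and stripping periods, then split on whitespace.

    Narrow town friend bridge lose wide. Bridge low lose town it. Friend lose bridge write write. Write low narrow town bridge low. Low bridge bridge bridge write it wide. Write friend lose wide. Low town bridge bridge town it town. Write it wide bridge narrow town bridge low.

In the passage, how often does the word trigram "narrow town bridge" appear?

Scanning the 46 overlapping trigram windows for "narrow town bridge":
  position 19–21: narrow town bridge
  position 45–47: narrow town bridge

2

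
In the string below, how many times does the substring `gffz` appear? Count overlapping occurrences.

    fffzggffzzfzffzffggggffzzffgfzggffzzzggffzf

Sliding a length-4 window over the 43 characters (40 positions):
  position 6–9: gffz
  position 21–24: gffz
  position 32–35: gffz
  position 39–42: gffz

4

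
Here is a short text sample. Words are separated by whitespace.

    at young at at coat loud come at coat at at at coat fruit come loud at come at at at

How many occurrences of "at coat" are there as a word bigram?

3

Scanning the 20 overlapping bigram windows for "at coat":
  position 4–5: at coat
  position 8–9: at coat
  position 12–13: at coat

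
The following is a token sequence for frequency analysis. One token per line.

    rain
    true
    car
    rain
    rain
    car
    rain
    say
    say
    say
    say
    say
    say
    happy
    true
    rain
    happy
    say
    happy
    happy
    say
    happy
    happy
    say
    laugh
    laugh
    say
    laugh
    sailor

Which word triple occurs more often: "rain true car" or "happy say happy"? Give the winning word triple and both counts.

"rain true car": 1 occurrence
"happy say happy": 2 occurrences

"happy say happy" (2 vs 1)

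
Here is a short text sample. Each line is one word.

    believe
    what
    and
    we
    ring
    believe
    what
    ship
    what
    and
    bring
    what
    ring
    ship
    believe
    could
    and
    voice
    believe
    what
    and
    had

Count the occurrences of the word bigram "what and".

3

Scanning the 21 overlapping bigram windows for "what and":
  position 2–3: what and
  position 9–10: what and
  position 20–21: what and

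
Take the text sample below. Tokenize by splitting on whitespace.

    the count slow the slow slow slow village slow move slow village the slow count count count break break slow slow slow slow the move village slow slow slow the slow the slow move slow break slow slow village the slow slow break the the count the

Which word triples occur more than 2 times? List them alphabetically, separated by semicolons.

Trigram counts meeting the condition (more than 2 times):
  slow slow slow: 4
  slow the slow: 3

slow slow slow; slow the slow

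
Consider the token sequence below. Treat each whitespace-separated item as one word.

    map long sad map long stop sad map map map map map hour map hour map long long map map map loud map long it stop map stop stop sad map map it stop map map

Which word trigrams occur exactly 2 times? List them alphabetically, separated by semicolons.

Trigram counts meeting the condition (exactly 2 times):
  it stop map: 2
  map hour map: 2
  sad map map: 2
  stop sad map: 2

it stop map; map hour map; sad map map; stop sad map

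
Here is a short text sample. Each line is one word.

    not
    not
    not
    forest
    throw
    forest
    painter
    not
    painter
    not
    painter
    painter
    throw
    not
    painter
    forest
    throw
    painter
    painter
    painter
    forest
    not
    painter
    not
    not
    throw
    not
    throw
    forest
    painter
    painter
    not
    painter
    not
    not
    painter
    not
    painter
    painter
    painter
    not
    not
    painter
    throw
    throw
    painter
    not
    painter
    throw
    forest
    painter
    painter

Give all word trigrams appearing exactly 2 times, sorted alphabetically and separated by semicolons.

forest painter painter; not not painter; not painter painter; not painter throw; painter painter not; painter painter painter

Trigram counts meeting the condition (exactly 2 times):
  forest painter painter: 2
  not not painter: 2
  not painter painter: 2
  not painter throw: 2
  painter painter not: 2
  painter painter painter: 2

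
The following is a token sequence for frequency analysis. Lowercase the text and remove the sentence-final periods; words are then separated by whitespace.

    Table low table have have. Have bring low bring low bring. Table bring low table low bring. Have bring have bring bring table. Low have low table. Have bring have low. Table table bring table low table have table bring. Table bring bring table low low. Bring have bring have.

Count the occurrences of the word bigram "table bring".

Scanning the 49 overlapping bigram windows for "table bring":
  position 12–13: table bring
  position 33–34: table bring
  position 39–40: table bring
  position 41–42: table bring

4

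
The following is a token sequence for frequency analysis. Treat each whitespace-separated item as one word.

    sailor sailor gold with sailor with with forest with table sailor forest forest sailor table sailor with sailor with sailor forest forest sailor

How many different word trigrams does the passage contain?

23 tokens → 21 trigram windows in total.
Repeated trigrams (each contributes count−1 duplicates):
  forest forest sailor: 2
  sailor forest forest: 2
  sailor with sailor: 2
  with sailor with: 2
4 duplicate windows → 21 − 4 = 17 distinct.

17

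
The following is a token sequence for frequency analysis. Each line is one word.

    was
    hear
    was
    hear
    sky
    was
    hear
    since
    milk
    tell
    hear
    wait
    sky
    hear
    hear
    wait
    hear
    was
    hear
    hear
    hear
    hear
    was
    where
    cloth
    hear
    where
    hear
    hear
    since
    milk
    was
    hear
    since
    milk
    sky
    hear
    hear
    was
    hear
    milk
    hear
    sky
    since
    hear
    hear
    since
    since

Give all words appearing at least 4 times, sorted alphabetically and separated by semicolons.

Unigram counts meeting the condition (at least 4 times):
  hear: 21
  milk: 4
  since: 6
  sky: 4
  was: 7

hear; milk; since; sky; was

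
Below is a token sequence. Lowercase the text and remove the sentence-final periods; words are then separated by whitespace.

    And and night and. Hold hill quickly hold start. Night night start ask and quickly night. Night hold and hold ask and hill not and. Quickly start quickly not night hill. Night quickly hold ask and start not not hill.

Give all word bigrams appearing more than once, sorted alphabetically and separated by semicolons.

Bigram counts meeting the condition (more than once):
  and hold: 2
  and quickly: 2
  ask and: 3
  hold ask: 2
  night night: 2
  quickly hold: 2

and hold; and quickly; ask and; hold ask; night night; quickly hold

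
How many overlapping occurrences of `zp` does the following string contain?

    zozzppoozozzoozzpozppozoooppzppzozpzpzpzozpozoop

Sliding a length-2 window over the 48 characters (47 positions):
  position 4–5: zp
  position 16–17: zp
  position 19–20: zp
  position 29–30: zp
  position 34–35: zp
  position 36–37: zp
  position 38–39: zp
  position 42–43: zp

8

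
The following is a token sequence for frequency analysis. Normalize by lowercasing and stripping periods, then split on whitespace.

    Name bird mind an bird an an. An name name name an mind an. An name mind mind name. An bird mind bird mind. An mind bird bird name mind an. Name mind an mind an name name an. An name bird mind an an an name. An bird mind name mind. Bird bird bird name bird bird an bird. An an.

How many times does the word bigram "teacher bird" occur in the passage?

Scanning the 61 overlapping bigram windows for "teacher bird":
  (none found)

0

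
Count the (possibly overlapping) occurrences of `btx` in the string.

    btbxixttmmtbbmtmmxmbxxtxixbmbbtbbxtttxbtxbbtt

Sliding a length-3 window over the 45 characters (43 positions):
  position 39–41: btx

1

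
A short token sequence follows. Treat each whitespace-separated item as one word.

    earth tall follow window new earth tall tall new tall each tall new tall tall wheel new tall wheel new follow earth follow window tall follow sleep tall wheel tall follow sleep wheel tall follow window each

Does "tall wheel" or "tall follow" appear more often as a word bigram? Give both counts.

"tall follow" (4 vs 3)

"tall wheel": 3 occurrences
"tall follow": 4 occurrences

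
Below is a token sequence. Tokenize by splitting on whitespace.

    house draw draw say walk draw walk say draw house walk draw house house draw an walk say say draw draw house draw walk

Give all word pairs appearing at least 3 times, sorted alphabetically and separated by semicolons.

draw house; house draw

Bigram counts meeting the condition (at least 3 times):
  draw house: 3
  house draw: 3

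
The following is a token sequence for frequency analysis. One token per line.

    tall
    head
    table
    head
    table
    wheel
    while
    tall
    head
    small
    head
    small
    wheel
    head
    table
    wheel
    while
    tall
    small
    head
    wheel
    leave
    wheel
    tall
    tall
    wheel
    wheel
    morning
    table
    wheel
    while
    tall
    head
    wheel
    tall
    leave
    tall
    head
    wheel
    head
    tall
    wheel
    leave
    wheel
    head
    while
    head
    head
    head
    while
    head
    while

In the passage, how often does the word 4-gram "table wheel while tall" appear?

3

Scanning the 49 overlapping 4-gram windows for "table wheel while tall":
  position 5–8: table wheel while tall
  position 15–18: table wheel while tall
  position 29–32: table wheel while tall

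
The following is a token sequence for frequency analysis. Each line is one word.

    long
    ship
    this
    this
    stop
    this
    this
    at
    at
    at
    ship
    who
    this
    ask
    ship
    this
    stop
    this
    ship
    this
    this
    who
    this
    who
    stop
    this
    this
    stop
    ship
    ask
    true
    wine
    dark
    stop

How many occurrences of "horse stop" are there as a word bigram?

0

Scanning the 33 overlapping bigram windows for "horse stop":
  (none found)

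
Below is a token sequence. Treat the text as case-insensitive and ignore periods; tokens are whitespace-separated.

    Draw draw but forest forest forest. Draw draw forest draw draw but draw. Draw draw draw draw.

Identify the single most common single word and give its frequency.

"draw", 11 times

Unigram frequencies (highest first):
  draw: 11
  forest: 4
  but: 2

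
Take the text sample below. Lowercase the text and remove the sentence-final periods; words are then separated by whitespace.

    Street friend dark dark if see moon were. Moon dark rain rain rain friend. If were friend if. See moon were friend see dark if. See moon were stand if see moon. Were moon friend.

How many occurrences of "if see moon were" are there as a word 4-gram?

4

Scanning the 32 overlapping 4-gram windows for "if see moon were":
  position 5–8: if see moon were
  position 18–21: if see moon were
  position 25–28: if see moon were
  position 30–33: if see moon were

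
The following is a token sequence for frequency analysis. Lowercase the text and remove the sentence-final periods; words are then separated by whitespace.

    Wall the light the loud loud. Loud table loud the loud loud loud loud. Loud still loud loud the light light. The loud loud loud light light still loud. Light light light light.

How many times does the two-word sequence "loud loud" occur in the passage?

9

Scanning the 32 overlapping bigram windows for "loud loud":
  position 5–6: loud loud
  position 6–7: loud loud
  position 11–12: loud loud
  position 12–13: loud loud
  position 13–14: loud loud
  position 14–15: loud loud
  position 17–18: loud loud
  position 23–24: loud loud
  position 24–25: loud loud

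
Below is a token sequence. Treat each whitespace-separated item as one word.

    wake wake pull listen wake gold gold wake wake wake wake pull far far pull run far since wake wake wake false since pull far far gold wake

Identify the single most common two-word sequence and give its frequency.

"wake wake", 6 times

Bigram frequencies (highest first):
  wake wake: 6
  wake pull: 2
  gold wake: 2
  pull far: 2
  far far: 2
  pull listen: 1
  … (12 more, each ≤ 1)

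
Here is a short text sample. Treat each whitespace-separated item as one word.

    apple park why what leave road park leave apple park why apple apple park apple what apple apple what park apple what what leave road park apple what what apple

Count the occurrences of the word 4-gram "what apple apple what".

Scanning the 27 overlapping 4-gram windows for "what apple apple what":
  position 16–19: what apple apple what

1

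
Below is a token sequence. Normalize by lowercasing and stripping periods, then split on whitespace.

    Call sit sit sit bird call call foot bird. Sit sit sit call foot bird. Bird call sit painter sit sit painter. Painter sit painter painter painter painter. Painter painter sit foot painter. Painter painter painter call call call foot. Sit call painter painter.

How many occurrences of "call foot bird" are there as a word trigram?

2

Scanning the 42 overlapping trigram windows for "call foot bird":
  position 7–9: call foot bird
  position 13–15: call foot bird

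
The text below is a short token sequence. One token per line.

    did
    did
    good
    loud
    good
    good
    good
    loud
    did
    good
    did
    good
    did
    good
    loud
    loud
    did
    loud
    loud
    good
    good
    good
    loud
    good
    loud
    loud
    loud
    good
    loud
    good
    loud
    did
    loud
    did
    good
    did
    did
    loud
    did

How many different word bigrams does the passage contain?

9

39 tokens → 38 bigram windows in total.
Repeated bigrams (each contributes count−1 duplicates):
  good loud: 7
  did good: 5
  loud did: 5
  loud good: 5
  good good: 4
  loud loud: 4
  did loud: 3
  good did: 3
  … (1 more repeated)
29 duplicate windows → 38 − 29 = 9 distinct.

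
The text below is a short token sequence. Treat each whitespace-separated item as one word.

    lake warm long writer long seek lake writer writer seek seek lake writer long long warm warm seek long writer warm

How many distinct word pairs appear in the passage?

16

21 tokens → 20 bigram windows in total.
Repeated bigrams (each contributes count−1 duplicates):
  lake writer: 2
  long writer: 2
  seek lake: 2
  writer long: 2
4 duplicate windows → 20 − 4 = 16 distinct.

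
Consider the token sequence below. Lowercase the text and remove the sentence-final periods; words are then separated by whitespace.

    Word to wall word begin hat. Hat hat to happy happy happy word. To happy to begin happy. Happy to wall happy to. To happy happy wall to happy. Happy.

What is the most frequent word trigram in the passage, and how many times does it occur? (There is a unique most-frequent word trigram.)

Trigram frequencies (highest first):
  to happy happy: 3
  word to wall: 1
  to wall word: 1
  wall word begin: 1
  word begin hat: 1
  begin hat hat: 1
  … (20 more, each ≤ 1)

"to happy happy", 3 times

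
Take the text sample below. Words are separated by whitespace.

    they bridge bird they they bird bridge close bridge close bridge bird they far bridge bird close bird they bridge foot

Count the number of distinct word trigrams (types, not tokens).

17

21 tokens → 19 trigram windows in total.
Repeated trigrams (each contributes count−1 duplicates):
  bridge bird they: 2
  bridge close bridge: 2
2 duplicate windows → 19 − 2 = 17 distinct.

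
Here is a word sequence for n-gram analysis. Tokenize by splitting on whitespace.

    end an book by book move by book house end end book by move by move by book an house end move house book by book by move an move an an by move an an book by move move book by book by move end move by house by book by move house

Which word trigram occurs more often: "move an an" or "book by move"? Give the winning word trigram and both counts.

"book by move" (5 vs 2)

"move an an": 2 occurrences
"book by move": 5 occurrences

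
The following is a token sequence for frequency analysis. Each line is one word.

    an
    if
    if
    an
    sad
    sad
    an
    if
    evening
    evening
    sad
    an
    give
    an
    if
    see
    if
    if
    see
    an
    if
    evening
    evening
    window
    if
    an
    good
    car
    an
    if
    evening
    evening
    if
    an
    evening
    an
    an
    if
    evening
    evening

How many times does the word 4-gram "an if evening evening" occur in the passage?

Scanning the 37 overlapping 4-gram windows for "an if evening evening":
  position 7–10: an if evening evening
  position 20–23: an if evening evening
  position 29–32: an if evening evening
  position 37–40: an if evening evening

4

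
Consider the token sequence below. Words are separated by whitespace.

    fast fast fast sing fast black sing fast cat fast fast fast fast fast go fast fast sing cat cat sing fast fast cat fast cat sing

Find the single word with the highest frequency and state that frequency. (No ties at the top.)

"fast", 15 times

Unigram frequencies (highest first):
  fast: 15
  sing: 5
  cat: 5
  black: 1
  go: 1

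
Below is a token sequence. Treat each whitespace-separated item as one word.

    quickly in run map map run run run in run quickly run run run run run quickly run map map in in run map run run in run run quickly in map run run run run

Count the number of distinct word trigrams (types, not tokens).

21

36 tokens → 34 trigram windows in total.
Repeated trigrams (each contributes count−1 duplicates):
  run run run: 6
  map run run: 3
  in run map: 2
  run in run: 2
  run map map: 2
  run quickly run: 2
  run run in: 2
  run run quickly: 2
13 duplicate windows → 34 − 13 = 21 distinct.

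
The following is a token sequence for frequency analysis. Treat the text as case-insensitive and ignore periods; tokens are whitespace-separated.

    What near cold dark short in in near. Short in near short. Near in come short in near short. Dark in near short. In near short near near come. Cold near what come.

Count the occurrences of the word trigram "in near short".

Scanning the 31 overlapping trigram windows for "in near short":
  position 7–9: in near short
  position 10–12: in near short
  position 17–19: in near short
  position 21–23: in near short
  position 24–26: in near short

5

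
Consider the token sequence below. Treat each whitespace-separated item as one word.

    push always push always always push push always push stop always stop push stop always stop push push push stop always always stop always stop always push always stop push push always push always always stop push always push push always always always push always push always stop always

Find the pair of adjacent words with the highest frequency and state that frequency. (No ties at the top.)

Bigram frequencies (highest first):
  push always: 10
  always push: 8
  always stop: 7
  stop always: 6
  always always: 5
  push push: 5
  … (2 more, each ≤ 4)

"push always", 10 times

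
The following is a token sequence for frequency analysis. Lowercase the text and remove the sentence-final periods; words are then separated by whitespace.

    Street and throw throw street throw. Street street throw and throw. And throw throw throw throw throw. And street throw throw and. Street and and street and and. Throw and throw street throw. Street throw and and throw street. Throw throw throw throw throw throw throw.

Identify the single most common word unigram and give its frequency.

"throw", 24 times

Unigram frequencies (highest first):
  throw: 24
  and: 12
  street: 10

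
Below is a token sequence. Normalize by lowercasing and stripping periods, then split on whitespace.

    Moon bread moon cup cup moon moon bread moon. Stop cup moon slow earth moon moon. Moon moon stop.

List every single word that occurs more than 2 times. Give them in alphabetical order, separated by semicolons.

Unigram counts meeting the condition (more than 2 times):
  cup: 3
  moon: 10

cup; moon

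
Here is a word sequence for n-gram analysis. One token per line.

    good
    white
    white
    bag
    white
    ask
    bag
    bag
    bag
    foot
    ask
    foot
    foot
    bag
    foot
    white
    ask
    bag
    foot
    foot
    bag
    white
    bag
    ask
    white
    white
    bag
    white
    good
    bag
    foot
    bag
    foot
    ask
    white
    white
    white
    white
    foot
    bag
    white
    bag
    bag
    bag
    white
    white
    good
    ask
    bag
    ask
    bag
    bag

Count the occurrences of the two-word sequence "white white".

6

Scanning the 51 overlapping bigram windows for "white white":
  position 2–3: white white
  position 25–26: white white
  position 35–36: white white
  position 36–37: white white
  position 37–38: white white
  position 45–46: white white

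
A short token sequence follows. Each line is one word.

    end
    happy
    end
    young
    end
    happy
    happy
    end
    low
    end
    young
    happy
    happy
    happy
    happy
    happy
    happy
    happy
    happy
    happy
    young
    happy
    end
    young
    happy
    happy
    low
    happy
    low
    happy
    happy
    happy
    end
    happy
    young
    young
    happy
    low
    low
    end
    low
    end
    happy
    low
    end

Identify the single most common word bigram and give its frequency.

"happy happy", 12 times

Bigram frequencies (highest first):
  happy happy: 12
  end happy: 4
  happy end: 4
  low end: 4
  young happy: 4
  happy low: 4
  … (7 more, each ≤ 3)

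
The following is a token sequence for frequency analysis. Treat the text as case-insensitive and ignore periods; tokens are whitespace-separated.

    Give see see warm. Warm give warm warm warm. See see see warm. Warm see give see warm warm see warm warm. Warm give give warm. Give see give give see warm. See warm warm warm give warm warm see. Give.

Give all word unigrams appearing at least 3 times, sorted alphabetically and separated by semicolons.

give; see; warm

Unigram counts meeting the condition (at least 3 times):
  give: 10
  see: 12
  warm: 19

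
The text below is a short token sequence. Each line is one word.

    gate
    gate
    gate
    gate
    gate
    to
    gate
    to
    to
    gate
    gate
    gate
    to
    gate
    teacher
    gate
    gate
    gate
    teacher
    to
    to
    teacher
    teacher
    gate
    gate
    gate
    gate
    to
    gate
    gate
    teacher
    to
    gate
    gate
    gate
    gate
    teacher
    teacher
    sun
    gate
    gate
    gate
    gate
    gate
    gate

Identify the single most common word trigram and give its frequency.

Trigram frequencies (highest first):
  gate gate gate: 13
  gate gate to: 3
  gate to gate: 3
  to gate gate: 3
  gate gate teacher: 3
  teacher gate gate: 2
  … (15 more, each ≤ 2)

"gate gate gate", 13 times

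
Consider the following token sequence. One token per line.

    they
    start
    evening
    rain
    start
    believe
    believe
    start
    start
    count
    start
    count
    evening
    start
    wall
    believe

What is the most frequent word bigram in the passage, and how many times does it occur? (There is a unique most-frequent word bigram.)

"start count", 2 times

Bigram frequencies (highest first):
  start count: 2
  they start: 1
  start evening: 1
  evening rain: 1
  rain start: 1
  start believe: 1
  … (8 more, each ≤ 1)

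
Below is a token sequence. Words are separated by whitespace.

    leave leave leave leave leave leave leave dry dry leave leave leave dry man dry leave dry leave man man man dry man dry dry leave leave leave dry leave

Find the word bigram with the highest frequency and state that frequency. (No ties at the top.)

"leave leave", 10 times

Bigram frequencies (highest first):
  leave leave: 10
  dry leave: 5
  leave dry: 4
  man dry: 3
  dry dry: 2
  dry man: 2
  … (2 more, each ≤ 2)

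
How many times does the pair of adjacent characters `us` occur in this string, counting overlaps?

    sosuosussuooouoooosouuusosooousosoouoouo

Sliding a length-2 window over the 40 characters (39 positions):
  position 7–8: us
  position 23–24: us
  position 30–31: us

3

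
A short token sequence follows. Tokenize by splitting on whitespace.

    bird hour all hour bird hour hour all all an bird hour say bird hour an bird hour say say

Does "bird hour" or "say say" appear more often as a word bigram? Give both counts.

"bird hour" (5 vs 1)

"bird hour": 5 occurrences
"say say": 1 occurrence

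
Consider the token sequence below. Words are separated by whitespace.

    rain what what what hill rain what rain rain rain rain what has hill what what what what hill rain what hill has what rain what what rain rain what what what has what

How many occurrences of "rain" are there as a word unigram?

10

Scanning the 34 tokens for "rain":
  position 1: rain
  position 6: rain
  position 8: rain
  position 9: rain
  position 10: rain
  position 11: rain
  position 20: rain
  position 25: rain
  position 28: rain
  position 29: rain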